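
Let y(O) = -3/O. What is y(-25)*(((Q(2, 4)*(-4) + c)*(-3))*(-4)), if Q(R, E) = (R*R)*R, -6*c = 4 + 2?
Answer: -1188/25 ≈ -47.520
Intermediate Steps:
c = -1 (c = -(4 + 2)/6 = -⅙*6 = -1)
Q(R, E) = R³ (Q(R, E) = R²*R = R³)
y(-25)*(((Q(2, 4)*(-4) + c)*(-3))*(-4)) = (-3/(-25))*(((2³*(-4) - 1)*(-3))*(-4)) = (-3*(-1/25))*(((8*(-4) - 1)*(-3))*(-4)) = 3*(((-32 - 1)*(-3))*(-4))/25 = 3*(-33*(-3)*(-4))/25 = 3*(99*(-4))/25 = (3/25)*(-396) = -1188/25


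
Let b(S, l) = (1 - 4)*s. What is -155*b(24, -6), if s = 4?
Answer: 1860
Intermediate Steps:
b(S, l) = -12 (b(S, l) = (1 - 4)*4 = -3*4 = -12)
-155*b(24, -6) = -155*(-12) = 1860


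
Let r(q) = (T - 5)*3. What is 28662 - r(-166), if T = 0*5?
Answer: 28677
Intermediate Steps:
T = 0
r(q) = -15 (r(q) = (0 - 5)*3 = -5*3 = -15)
28662 - r(-166) = 28662 - 1*(-15) = 28662 + 15 = 28677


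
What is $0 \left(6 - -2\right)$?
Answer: $0$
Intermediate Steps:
$0 \left(6 - -2\right) = 0 \left(6 + 2\right) = 0 \cdot 8 = 0$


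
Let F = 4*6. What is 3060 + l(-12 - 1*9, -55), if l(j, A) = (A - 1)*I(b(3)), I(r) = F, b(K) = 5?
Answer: 1716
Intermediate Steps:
F = 24
I(r) = 24
l(j, A) = -24 + 24*A (l(j, A) = (A - 1)*24 = (-1 + A)*24 = -24 + 24*A)
3060 + l(-12 - 1*9, -55) = 3060 + (-24 + 24*(-55)) = 3060 + (-24 - 1320) = 3060 - 1344 = 1716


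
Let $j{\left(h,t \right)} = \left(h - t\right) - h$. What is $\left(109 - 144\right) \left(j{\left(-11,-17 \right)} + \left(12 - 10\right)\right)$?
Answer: $-665$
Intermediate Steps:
$j{\left(h,t \right)} = - t$
$\left(109 - 144\right) \left(j{\left(-11,-17 \right)} + \left(12 - 10\right)\right) = \left(109 - 144\right) \left(\left(-1\right) \left(-17\right) + \left(12 - 10\right)\right) = \left(109 - 144\right) \left(17 + \left(12 - 10\right)\right) = - 35 \left(17 + 2\right) = \left(-35\right) 19 = -665$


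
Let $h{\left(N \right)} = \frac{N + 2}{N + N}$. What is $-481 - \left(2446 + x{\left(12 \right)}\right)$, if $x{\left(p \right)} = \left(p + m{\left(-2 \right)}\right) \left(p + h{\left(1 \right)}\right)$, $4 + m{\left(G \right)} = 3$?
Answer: $- \frac{6151}{2} \approx -3075.5$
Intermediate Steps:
$m{\left(G \right)} = -1$ ($m{\left(G \right)} = -4 + 3 = -1$)
$h{\left(N \right)} = \frac{2 + N}{2 N}$
$x{\left(p \right)} = \left(-1 + p\right) \left(\frac{3}{2} + p\right)$ ($x{\left(p \right)} = \left(p - 1\right) \left(p + \frac{2 + 1}{2 \cdot 1}\right) = \left(-1 + p\right) \left(p + \frac{1}{2} \cdot 1 \cdot 3\right) = \left(-1 + p\right) \left(p + \frac{3}{2}\right) = \left(-1 + p\right) \left(\frac{3}{2} + p\right)$)
$-481 - \left(2446 + x{\left(12 \right)}\right) = -481 - \left(\frac{5177}{2} + 6\right) = -481 - \frac{5189}{2} = - \frac{6151}{2}$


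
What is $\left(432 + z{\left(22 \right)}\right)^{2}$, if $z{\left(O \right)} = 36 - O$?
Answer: $198916$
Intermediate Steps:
$\left(432 + z{\left(22 \right)}\right)^{2} = \left(432 + \left(36 - 22\right)\right)^{2} = \left(432 + 14\right)^{2} = 446^{2} = 198916$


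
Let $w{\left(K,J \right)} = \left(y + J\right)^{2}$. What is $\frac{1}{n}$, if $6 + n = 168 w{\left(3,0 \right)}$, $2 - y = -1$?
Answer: $\frac{1}{1506} \approx 0.00066401$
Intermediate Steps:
$y = 3$ ($y = 2 - -1 = 2 + 1 = 3$)
$w{\left(K,J \right)} = \left(3 + J\right)^{2}$
$n = 1506$ ($n = -6 + 168 \left(3 + 0\right)^{2} = -6 + 168 \cdot 3^{2} = -6 + 168 \cdot 9 = -6 + 1512 = 1506$)
$\frac{1}{n} = \frac{1}{1506}$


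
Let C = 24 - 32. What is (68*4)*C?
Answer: -2176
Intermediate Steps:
C = -8
(68*4)*C = (68*4)*(-8) = 272*(-8) = -2176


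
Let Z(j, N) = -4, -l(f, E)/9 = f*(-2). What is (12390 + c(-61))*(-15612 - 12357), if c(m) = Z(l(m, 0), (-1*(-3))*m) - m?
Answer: -348130143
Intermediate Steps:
l(f, E) = 18*f (l(f, E) = -9*f*(-2) = -(-18)*f = 18*f)
c(m) = -4 - m
(12390 + c(-61))*(-15612 - 12357) = (12390 + (-4 - 1*(-61)))*(-15612 - 12357) = (12390 + (-4 + 61))*(-27969) = (12390 + 57)*(-27969) = 12447*(-27969) = -348130143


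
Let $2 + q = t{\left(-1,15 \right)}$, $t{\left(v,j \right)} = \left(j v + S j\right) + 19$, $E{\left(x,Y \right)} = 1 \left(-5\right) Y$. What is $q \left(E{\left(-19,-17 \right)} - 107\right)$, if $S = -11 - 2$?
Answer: $4246$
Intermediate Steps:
$S = -13$
$E{\left(x,Y \right)} = - 5 Y$
$t{\left(v,j \right)} = 19 - 13 j + j v$ ($t{\left(v,j \right)} = \left(j v - 13 j\right) + 19 = \left(- 13 j + j v\right) + 19 = 19 - 13 j + j v$)
$q = -193$ ($q = -2 + \left(19 - 195 + 15 \left(-1\right)\right) = -2 - 191 = -193$)
$q \left(E{\left(-19,-17 \right)} - 107\right) = - 193 \left(\left(-5\right) \left(-17\right) - 107\right) = - 193 \left(85 - 107\right) = \left(-193\right) \left(-22\right) = 4246$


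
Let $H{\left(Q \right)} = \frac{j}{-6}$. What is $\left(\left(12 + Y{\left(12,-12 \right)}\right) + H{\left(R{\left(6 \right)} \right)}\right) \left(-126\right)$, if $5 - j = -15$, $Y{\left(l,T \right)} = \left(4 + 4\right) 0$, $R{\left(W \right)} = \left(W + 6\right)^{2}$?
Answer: $-1092$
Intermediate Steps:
$R{\left(W \right)} = \left(6 + W\right)^{2}$
$Y{\left(l,T \right)} = 0$ ($Y{\left(l,T \right)} = 8 \cdot 0 = 0$)
$j = 20$ ($j = 5 - -15 = 5 + 15 = 20$)
$H{\left(Q \right)} = - \frac{10}{3}$ ($H{\left(Q \right)} = \frac{20}{-6} = 20 \left(- \frac{1}{6}\right) = - \frac{10}{3}$)
$\left(\left(12 + Y{\left(12,-12 \right)}\right) + H{\left(R{\left(6 \right)} \right)}\right) \left(-126\right) = \left(\left(12 + 0\right) - \frac{10}{3}\right) \left(-126\right) = \left(12 - \frac{10}{3}\right) \left(-126\right) = \frac{26}{3} \left(-126\right) = -1092$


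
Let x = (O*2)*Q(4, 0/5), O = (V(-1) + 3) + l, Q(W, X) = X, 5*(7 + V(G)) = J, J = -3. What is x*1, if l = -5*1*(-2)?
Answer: 0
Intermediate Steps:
V(G) = -38/5 (V(G) = -7 + (1/5)*(-3) = -7 - 3/5 = -38/5)
l = 10 (l = -5*(-2) = 10)
O = 27/5 (O = (-38/5 + 3) + 10 = -23/5 + 10 = 27/5 ≈ 5.4000)
x = 0 (x = ((27/5)*2)*(0/5) = 54*(0*(1/5))/5 = (54/5)*0 = 0)
x*1 = 0*1 = 0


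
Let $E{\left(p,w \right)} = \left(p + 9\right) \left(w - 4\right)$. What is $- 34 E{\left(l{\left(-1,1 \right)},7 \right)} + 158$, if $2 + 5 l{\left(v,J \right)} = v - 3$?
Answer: $- \frac{3188}{5} \approx -637.6$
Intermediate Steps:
$l{\left(v,J \right)} = -1 + \frac{v}{5}$ ($l{\left(v,J \right)} = - \frac{2}{5} + \frac{v - 3}{5} = - \frac{2}{5} + \frac{-3 + v}{5} = - \frac{2}{5} + \left(- \frac{3}{5} + \frac{v}{5}\right) = -1 + \frac{v}{5}$)
$E{\left(p,w \right)} = \left(-4 + w\right) \left(9 + p\right)$ ($E{\left(p,w \right)} = \left(9 + p\right) \left(-4 + w\right) = \left(-4 + w\right) \left(9 + p\right)$)
$- 34 E{\left(l{\left(-1,1 \right)},7 \right)} + 158 = - 34 \left(-36 - 4 \left(-1 + \frac{1}{5} \left(-1\right)\right) + 9 \cdot 7 + \left(-1 + \frac{1}{5} \left(-1\right)\right) 7\right) + 158 = - 34 \left(-36 - 4 \left(-1 - \frac{1}{5}\right) + 63 + \left(-1 - \frac{1}{5}\right) 7\right) + 158 = - 34 \left(-36 - - \frac{24}{5} + 63 - \frac{42}{5}\right) + 158 = - 34 \left(-36 + \frac{24}{5} + 63 - \frac{42}{5}\right) + 158 = \left(-34\right) \frac{117}{5} + 158 = - \frac{3978}{5} + 158 = - \frac{3188}{5}$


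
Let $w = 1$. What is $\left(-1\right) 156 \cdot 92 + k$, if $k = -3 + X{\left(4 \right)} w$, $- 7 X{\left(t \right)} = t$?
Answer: $- \frac{100489}{7} \approx -14356.0$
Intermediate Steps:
$X{\left(t \right)} = - \frac{t}{7}$
$k = - \frac{25}{7}$ ($k = -3 + \left(- \frac{1}{7}\right) 4 \cdot 1 = -3 - \frac{4}{7} = - \frac{25}{7} \approx -3.5714$)
$\left(-1\right) 156 \cdot 92 + k = \left(-1\right) 156 \cdot 92 - \frac{25}{7} = \left(-156\right) 92 - \frac{25}{7} = -14352 - \frac{25}{7} = - \frac{100489}{7}$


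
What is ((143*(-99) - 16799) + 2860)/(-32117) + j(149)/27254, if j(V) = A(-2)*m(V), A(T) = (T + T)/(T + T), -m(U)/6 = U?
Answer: 368507893/437658359 ≈ 0.84200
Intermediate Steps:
m(U) = -6*U
A(T) = 1 (A(T) = (2*T)/((2*T)) = (2*T)*(1/(2*T)) = 1)
j(V) = -6*V (j(V) = 1*(-6*V) = -6*V)
((143*(-99) - 16799) + 2860)/(-32117) + j(149)/27254 = ((143*(-99) - 16799) + 2860)/(-32117) - 6*149/27254 = ((-14157 - 16799) + 2860)*(-1/32117) - 894*1/27254 = (-30956 + 2860)*(-1/32117) - 447/13627 = -28096*(-1/32117) - 447/13627 = 28096/32117 - 447/13627 = 368507893/437658359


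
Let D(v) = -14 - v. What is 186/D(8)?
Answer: -93/11 ≈ -8.4545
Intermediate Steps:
186/D(8) = 186/(-14 - 1*8) = 186/(-14 - 8) = 186/(-22) = 186*(-1/22) = -93/11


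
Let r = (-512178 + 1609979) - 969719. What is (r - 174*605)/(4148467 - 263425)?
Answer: 3802/647507 ≈ 0.0058718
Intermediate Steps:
r = 128082 (r = 1097801 - 969719 = 128082)
(r - 174*605)/(4148467 - 263425) = (128082 - 174*605)/(4148467 - 263425) = (128082 - 105270)/3885042 = 22812*(1/3885042) = 3802/647507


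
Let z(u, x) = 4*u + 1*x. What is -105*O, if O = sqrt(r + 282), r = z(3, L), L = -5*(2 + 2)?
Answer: -105*sqrt(274) ≈ -1738.1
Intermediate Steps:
L = -20 (L = -5*4 = -20)
z(u, x) = x + 4*u (z(u, x) = 4*u + x = x + 4*u)
r = -8 (r = -20 + 4*3 = -20 + 12 = -8)
O = sqrt(274) (O = sqrt(-8 + 282) = sqrt(274) ≈ 16.553)
-105*O = -105*sqrt(274)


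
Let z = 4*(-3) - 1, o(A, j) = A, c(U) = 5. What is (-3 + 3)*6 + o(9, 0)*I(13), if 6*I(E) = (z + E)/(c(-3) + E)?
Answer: 0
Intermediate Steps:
z = -13 (z = -12 - 1 = -13)
I(E) = (-13 + E)/(6*(5 + E)) (I(E) = ((-13 + E)/(5 + E))/6 = (-13 + E)/(6*(5 + E)))
(-3 + 3)*6 + o(9, 0)*I(13) = (-3 + 3)*6 + 9*((-13 + 13)/(6*(5 + 13))) = 0*6 + 9*((⅙)*0/18) = 0 + 9*((⅙)*(1/18)*0) = 0 + 9*0 = 0 + 0 = 0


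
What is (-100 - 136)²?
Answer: 55696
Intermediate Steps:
(-100 - 136)² = (-236)² = 55696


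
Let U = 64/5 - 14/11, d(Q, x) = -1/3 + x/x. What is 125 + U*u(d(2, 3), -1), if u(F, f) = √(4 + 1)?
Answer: 125 + 634*√5/55 ≈ 150.78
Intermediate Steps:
d(Q, x) = ⅔ (d(Q, x) = -1*⅓ + 1 = -⅓ + 1 = ⅔)
u(F, f) = √5
U = 634/55 (U = 64*(⅕) - 14*1/11 = 64/5 - 14/11 = 634/55 ≈ 11.527)
125 + U*u(d(2, 3), -1) = 125 + 634*√5/55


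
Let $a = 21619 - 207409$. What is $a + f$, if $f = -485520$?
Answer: $-671310$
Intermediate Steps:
$a = -185790$ ($a = 21619 - 207409 = -185790$)
$a + f = -185790 - 485520 = -671310$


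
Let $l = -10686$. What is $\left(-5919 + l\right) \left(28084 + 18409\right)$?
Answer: $-772016265$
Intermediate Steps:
$\left(-5919 + l\right) \left(28084 + 18409\right) = \left(-5919 - 10686\right) \left(28084 + 18409\right) = \left(-16605\right) 46493 = -772016265$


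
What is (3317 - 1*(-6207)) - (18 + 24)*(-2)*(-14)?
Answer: 8348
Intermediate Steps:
(3317 - 1*(-6207)) - (18 + 24)*(-2)*(-14) = (3317 + 6207) - 42*(-2)*(-14) = 9524 - (-84)*(-14) = 9524 - 1*1176 = 9524 - 1176 = 8348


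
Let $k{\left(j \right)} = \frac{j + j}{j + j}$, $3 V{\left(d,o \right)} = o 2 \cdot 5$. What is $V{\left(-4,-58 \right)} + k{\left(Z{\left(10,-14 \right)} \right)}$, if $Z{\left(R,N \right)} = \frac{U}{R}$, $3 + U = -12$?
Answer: $- \frac{577}{3} \approx -192.33$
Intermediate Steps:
$U = -15$ ($U = -3 - 12 = -15$)
$Z{\left(R,N \right)} = - \frac{15}{R}$
$V{\left(d,o \right)} = \frac{10 o}{3}$ ($V{\left(d,o \right)} = \frac{o 2 \cdot 5}{3} = \frac{2 o 5}{3} = \frac{10 o}{3}$)
$k{\left(j \right)} = 1$ ($k{\left(j \right)} = \frac{2 j}{2 j} = 2 j \frac{1}{2 j} = 1$)
$V{\left(-4,-58 \right)} + k{\left(Z{\left(10,-14 \right)} \right)} = \frac{10}{3} \left(-58\right) + 1 = - \frac{580}{3} + 1 = - \frac{577}{3}$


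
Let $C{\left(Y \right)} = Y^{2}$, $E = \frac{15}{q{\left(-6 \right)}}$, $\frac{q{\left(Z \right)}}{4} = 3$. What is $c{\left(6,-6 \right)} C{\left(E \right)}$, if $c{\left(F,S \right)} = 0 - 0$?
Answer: $0$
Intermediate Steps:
$q{\left(Z \right)} = 12$ ($q{\left(Z \right)} = 4 \cdot 3 = 12$)
$c{\left(F,S \right)} = 0$ ($c{\left(F,S \right)} = 0 + 0 = 0$)
$E = \frac{5}{4}$ ($E = \frac{15}{12} = 15 \cdot \frac{1}{12} = \frac{5}{4} \approx 1.25$)
$c{\left(6,-6 \right)} C{\left(E \right)} = 0 \left(\frac{5}{4}\right)^{2} = 0 \cdot \frac{25}{16} = 0$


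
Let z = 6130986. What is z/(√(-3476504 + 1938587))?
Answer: -2043662*I*√1537917/512639 ≈ -4943.8*I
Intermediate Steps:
z/(√(-3476504 + 1938587)) = 6130986/(√(-3476504 + 1938587)) = 6130986/(√(-1537917)) = 6130986/((I*√1537917)) = 6130986*(-I*√1537917/1537917) = -2043662*I*√1537917/512639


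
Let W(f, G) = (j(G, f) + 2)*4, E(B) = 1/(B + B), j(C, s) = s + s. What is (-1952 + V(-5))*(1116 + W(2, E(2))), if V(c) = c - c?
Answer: -2225280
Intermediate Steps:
V(c) = 0
j(C, s) = 2*s
E(B) = 1/(2*B)
W(f, G) = 8 + 8*f (W(f, G) = (2*f + 2)*4 = (2 + 2*f)*4 = 8 + 8*f)
(-1952 + V(-5))*(1116 + W(2, E(2))) = (-1952 + 0)*(1116 + (8 + 8*2)) = -1952*(1116 + (8 + 16)) = -1952*(1116 + 24) = -1952*1140 = -2225280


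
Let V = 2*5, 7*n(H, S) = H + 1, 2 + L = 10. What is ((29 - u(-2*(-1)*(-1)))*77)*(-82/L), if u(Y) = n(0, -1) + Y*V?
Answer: -77121/2 ≈ -38561.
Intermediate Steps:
L = 8 (L = -2 + 10 = 8)
n(H, S) = ⅐ + H/7 (n(H, S) = (H + 1)/7 = (1 + H)/7 = ⅐ + H/7)
V = 10
u(Y) = ⅐ + 10*Y (u(Y) = (⅐ + (⅐)*0) + Y*10 = (⅐ + 0) + 10*Y = ⅐ + 10*Y)
((29 - u(-2*(-1)*(-1)))*77)*(-82/L) = ((29 - (⅐ + 10*(-2*(-1)*(-1))))*77)*(-82/8) = ((29 - (⅐ + 10*(2*(-1))))*77)*(-82*⅛) = ((29 - (⅐ + 10*(-2)))*77)*(-41/4) = ((29 - (⅐ - 20))*77)*(-41/4) = ((29 - 1*(-139/7))*77)*(-41/4) = ((29 + 139/7)*77)*(-41/4) = ((342/7)*77)*(-41/4) = 3762*(-41/4) = -77121/2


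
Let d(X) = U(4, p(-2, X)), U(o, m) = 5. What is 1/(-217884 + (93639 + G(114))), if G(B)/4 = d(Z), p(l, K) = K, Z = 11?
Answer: -1/124225 ≈ -8.0499e-6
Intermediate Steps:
d(X) = 5
G(B) = 20 (G(B) = 4*5 = 20)
1/(-217884 + (93639 + G(114))) = 1/(-217884 + (93639 + 20)) = 1/(-217884 + 93659) = 1/(-124225) = -1/124225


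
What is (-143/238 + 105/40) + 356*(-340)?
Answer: -115228153/952 ≈ -1.2104e+5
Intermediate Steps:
(-143/238 + 105/40) + 356*(-340) = (-143*1/238 + 105*(1/40)) - 121040 = (-143/238 + 21/8) - 121040 = 1927/952 - 121040 = -115228153/952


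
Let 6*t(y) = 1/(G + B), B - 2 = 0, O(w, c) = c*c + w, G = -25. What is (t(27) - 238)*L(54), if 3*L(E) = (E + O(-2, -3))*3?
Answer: -2003545/138 ≈ -14518.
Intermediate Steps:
O(w, c) = w + c² (O(w, c) = c² + w = w + c²)
B = 2 (B = 2 + 0 = 2)
t(y) = -1/138 (t(y) = 1/(6*(-25 + 2)) = (⅙)/(-23) = (⅙)*(-1/23) = -1/138)
L(E) = 7 + E (L(E) = ((E + (-2 + (-3)²))*3)/3 = ((E + (-2 + 9))*3)/3 = ((E + 7)*3)/3 = ((7 + E)*3)/3 = (21 + 3*E)/3 = 7 + E)
(t(27) - 238)*L(54) = (-1/138 - 238)*(7 + 54) = -32845/138*61 = -2003545/138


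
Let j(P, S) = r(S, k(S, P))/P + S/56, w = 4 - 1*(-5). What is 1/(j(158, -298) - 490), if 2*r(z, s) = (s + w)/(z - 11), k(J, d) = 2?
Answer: -170877/84639059 ≈ -0.0020189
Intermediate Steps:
w = 9 (w = 4 + 5 = 9)
r(z, s) = (9 + s)/(2*(-11 + z)) (r(z, s) = ((s + 9)/(z - 11))/2 = ((9 + s)/(-11 + z))/2 = (9 + s)/(2*(-11 + z)))
j(P, S) = S/56 + 11/(2*P*(-11 + S)) (j(P, S) = ((9 + 2)/(2*(-11 + S)))/P + S/56 = ((½)*11/(-11 + S))/P + S*(1/56) = (11/(2*(-11 + S)))/P + S/56 = 11/(2*P*(-11 + S)) + S/56 = S/56 + 11/(2*P*(-11 + S)))
1/(j(158, -298) - 490) = 1/((1/56)*(308 + 158*(-298)*(-11 - 298))/(158*(-11 - 298)) - 490) = 1/((1/56)*(1/158)*(308 + 158*(-298)*(-309))/(-309) - 490) = 1/((1/56)*(1/158)*(-1/309)*(308 + 14548956) - 490) = 1/((1/56)*(1/158)*(-1/309)*14549264 - 490) = 1/(-909329/170877 - 490) = 1/(-84639059/170877) = -170877/84639059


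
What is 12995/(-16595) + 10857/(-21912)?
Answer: -2817687/2203816 ≈ -1.2785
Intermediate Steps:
12995/(-16595) + 10857/(-21912) = 12995*(-1/16595) + 10857*(-1/21912) = -2599/3319 - 329/664 = -2817687/2203816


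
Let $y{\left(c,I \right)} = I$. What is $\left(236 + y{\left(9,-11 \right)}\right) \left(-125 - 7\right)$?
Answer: $-29700$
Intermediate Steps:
$\left(236 + y{\left(9,-11 \right)}\right) \left(-125 - 7\right) = \left(236 - 11\right) \left(-125 - 7\right) = 225 \left(-132\right) = -29700$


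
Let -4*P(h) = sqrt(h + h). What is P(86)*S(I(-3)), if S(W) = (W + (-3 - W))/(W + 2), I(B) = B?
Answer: -3*sqrt(43)/2 ≈ -9.8362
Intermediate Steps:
P(h) = -sqrt(2)*sqrt(h)/4 (P(h) = -sqrt(h + h)/4 = -sqrt(2)*sqrt(h)/4)
S(W) = -3/(2 + W)
P(86)*S(I(-3)) = (-sqrt(2)*sqrt(86)/4)*(-3/(2 - 3)) = (-sqrt(43)/2)*(-3/(-1)) = (-sqrt(43)/2)*(-3*(-1)) = -sqrt(43)/2*3 = -3*sqrt(43)/2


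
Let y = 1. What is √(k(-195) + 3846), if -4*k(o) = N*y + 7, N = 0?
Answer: √15377/2 ≈ 62.002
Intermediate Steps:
k(o) = -7/4 (k(o) = -(0*1 + 7)/4 = -(0 + 7)/4 = -¼*7 = -7/4)
√(k(-195) + 3846) = √(-7/4 + 3846) = √(15377/4) = √15377/2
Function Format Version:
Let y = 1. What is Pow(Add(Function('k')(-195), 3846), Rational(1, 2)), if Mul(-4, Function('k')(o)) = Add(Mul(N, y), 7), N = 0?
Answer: Mul(Rational(1, 2), Pow(15377, Rational(1, 2))) ≈ 62.002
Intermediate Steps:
Function('k')(o) = Rational(-7, 4) (Function('k')(o) = Mul(Rational(-1, 4), Add(Mul(0, 1), 7)) = Mul(Rational(-1, 4), Add(0, 7)) = Mul(Rational(-1, 4), 7) = Rational(-7, 4))
Pow(Add(Function('k')(-195), 3846), Rational(1, 2)) = Pow(Add(Rational(-7, 4), 3846), Rational(1, 2)) = Pow(Rational(15377, 4), Rational(1, 2)) = Mul(Rational(1, 2), Pow(15377, Rational(1, 2)))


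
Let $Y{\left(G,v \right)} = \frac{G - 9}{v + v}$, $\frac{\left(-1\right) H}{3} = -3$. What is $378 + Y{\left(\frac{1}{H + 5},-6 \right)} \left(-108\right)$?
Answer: $\frac{4167}{14} \approx 297.64$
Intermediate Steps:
$H = 9$ ($H = \left(-3\right) \left(-3\right) = 9$)
$Y{\left(G,v \right)} = \frac{-9 + G}{2 v}$
$378 + Y{\left(\frac{1}{H + 5},-6 \right)} \left(-108\right) = 378 + \frac{-9 + \frac{1}{9 + 5}}{2 \left(-6\right)} \left(-108\right) = 378 + \frac{1}{2} \left(- \frac{1}{6}\right) \left(-9 + \frac{1}{14}\right) \left(-108\right) = 378 + \frac{1}{2} \left(- \frac{1}{6}\right) \left(- \frac{125}{14}\right) \left(-108\right) = 378 + \frac{125}{168} \left(-108\right) = 378 - \frac{1125}{14} = \frac{4167}{14}$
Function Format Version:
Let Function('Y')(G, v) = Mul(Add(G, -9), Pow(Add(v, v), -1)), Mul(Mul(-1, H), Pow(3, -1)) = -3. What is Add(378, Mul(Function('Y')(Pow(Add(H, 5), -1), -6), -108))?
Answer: Rational(4167, 14) ≈ 297.64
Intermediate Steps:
H = 9 (H = Mul(-3, -3) = 9)
Function('Y')(G, v) = Mul(Rational(1, 2), Pow(v, -1), Add(-9, G)) (Function('Y')(G, v) = Mul(Add(-9, G), Pow(Mul(2, v), -1)) = Mul(Add(-9, G), Mul(Rational(1, 2), Pow(v, -1))) = Mul(Rational(1, 2), Pow(v, -1), Add(-9, G)))
Add(378, Mul(Function('Y')(Pow(Add(H, 5), -1), -6), -108)) = Add(378, Mul(Mul(Rational(1, 2), Pow(-6, -1), Add(-9, Pow(Add(9, 5), -1))), -108)) = Add(378, Mul(Mul(Rational(1, 2), Rational(-1, 6), Add(-9, Pow(14, -1))), -108)) = Add(378, Mul(Mul(Rational(1, 2), Rational(-1, 6), Add(-9, Rational(1, 14))), -108)) = Add(378, Mul(Mul(Rational(1, 2), Rational(-1, 6), Rational(-125, 14)), -108)) = Add(378, Mul(Rational(125, 168), -108)) = Add(378, Rational(-1125, 14)) = Rational(4167, 14)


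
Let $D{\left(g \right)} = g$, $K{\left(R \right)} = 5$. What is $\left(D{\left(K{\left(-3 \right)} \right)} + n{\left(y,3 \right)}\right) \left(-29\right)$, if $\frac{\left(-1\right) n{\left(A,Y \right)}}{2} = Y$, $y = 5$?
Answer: $29$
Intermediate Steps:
$n{\left(A,Y \right)} = - 2 Y$
$\left(D{\left(K{\left(-3 \right)} \right)} + n{\left(y,3 \right)}\right) \left(-29\right) = \left(5 - 6\right) \left(-29\right) = \left(-1\right) \left(-29\right) = 29$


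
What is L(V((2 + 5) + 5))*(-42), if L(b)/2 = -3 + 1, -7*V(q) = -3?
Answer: 168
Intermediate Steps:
V(q) = 3/7 (V(q) = -1/7*(-3) = 3/7)
L(b) = -4 (L(b) = 2*(-3 + 1) = 2*(-2) = -4)
L(V((2 + 5) + 5))*(-42) = -4*(-42) = 168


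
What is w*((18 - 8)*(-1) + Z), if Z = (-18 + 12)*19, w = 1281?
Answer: -158844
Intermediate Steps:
Z = -114 (Z = -6*19 = -114)
w*((18 - 8)*(-1) + Z) = 1281*((18 - 8)*(-1) - 114) = 1281*(10*(-1) - 114) = 1281*(-10 - 114) = 1281*(-124) = -158844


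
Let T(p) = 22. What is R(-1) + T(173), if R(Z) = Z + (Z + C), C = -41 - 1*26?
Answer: -47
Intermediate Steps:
C = -67 (C = -41 - 26 = -67)
R(Z) = -67 + 2*Z (R(Z) = Z + (Z - 67) = Z + (-67 + Z) = -67 + 2*Z)
R(-1) + T(173) = (-67 + 2*(-1)) + 22 = (-67 - 2) + 22 = -69 + 22 = -47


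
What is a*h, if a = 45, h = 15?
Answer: 675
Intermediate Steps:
a*h = 45*15 = 675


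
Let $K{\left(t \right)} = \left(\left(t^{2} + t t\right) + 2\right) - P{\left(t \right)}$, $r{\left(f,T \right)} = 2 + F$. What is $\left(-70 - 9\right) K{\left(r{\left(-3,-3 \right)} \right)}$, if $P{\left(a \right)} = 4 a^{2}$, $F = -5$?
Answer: $1264$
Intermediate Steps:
$r{\left(f,T \right)} = -3$ ($r{\left(f,T \right)} = 2 - 5 = -3$)
$K{\left(t \right)} = 2 - 2 t^{2}$ ($K{\left(t \right)} = \left(\left(t^{2} + t t\right) + 2\right) - 4 t^{2} = \left(\left(t^{2} + t^{2}\right) + 2\right) - 4 t^{2} = \left(2 t^{2} + 2\right) - 4 t^{2} = \left(2 + 2 t^{2}\right) - 4 t^{2} = 2 - 2 t^{2}$)
$\left(-70 - 9\right) K{\left(r{\left(-3,-3 \right)} \right)} = \left(-70 - 9\right) \left(2 - 2 \left(-3\right)^{2}\right) = - 79 \left(2 - 18\right) = \left(-79\right) \left(-16\right) = 1264$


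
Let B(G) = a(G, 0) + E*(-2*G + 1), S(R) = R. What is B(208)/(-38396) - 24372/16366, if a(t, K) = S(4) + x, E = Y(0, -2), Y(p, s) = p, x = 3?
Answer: -467950937/314194468 ≈ -1.4894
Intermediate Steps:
E = 0
a(t, K) = 7 (a(t, K) = 4 + 3 = 7)
B(G) = 7 (B(G) = 7 + 0*(-2*G + 1) = 7 + 0*(1 - 2*G) = 7 + 0 = 7)
B(208)/(-38396) - 24372/16366 = 7/(-38396) - 24372/16366 = 7*(-1/38396) - 24372*1/16366 = -7/38396 - 12186/8183 = -467950937/314194468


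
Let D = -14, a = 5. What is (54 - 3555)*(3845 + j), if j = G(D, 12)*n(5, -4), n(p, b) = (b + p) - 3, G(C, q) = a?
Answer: -13426335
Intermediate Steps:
G(C, q) = 5
n(p, b) = -3 + b + p
j = -10 (j = 5*(-3 - 4 + 5) = 5*(-2) = -10)
(54 - 3555)*(3845 + j) = (54 - 3555)*(3845 - 10) = -3501*3835 = -13426335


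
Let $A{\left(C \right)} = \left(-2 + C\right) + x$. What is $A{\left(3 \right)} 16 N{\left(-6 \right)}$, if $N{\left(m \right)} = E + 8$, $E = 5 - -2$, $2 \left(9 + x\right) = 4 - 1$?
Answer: $-1560$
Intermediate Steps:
$x = - \frac{15}{2}$ ($x = -9 + \frac{4 - 1}{2} = -9 + \frac{1}{2} \cdot 3 = -9 + \frac{3}{2} = - \frac{15}{2} \approx -7.5$)
$E = 7$ ($E = 5 + 2 = 7$)
$N{\left(m \right)} = 15$ ($N{\left(m \right)} = 7 + 8 = 15$)
$A{\left(C \right)} = - \frac{19}{2} + C$ ($A{\left(C \right)} = \left(-2 + C\right) - \frac{15}{2} = - \frac{19}{2} + C$)
$A{\left(3 \right)} 16 N{\left(-6 \right)} = \left(- \frac{19}{2} + 3\right) 16 \cdot 15 = \left(- \frac{13}{2}\right) 16 \cdot 15 = \left(-104\right) 15 = -1560$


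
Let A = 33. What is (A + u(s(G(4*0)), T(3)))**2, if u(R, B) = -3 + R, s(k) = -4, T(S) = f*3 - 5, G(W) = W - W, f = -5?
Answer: 676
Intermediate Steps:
G(W) = 0
T(S) = -20 (T(S) = -5*3 - 5 = -15 - 5 = -20)
(A + u(s(G(4*0)), T(3)))**2 = (33 + (-3 - 4))**2 = (33 - 7)**2 = 26**2 = 676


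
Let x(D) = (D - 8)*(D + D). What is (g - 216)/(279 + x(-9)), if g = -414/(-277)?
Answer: -6602/18005 ≈ -0.36668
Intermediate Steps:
x(D) = 2*D*(-8 + D) (x(D) = (-8 + D)*(2*D) = 2*D*(-8 + D))
g = 414/277 (g = -414*(-1/277) = 414/277 ≈ 1.4946)
(g - 216)/(279 + x(-9)) = (414/277 - 216)/(279 + 2*(-9)*(-8 - 9)) = -59418/(277*(279 + 2*(-9)*(-17))) = -59418/(277*(279 + 306)) = -59418/277/585 = -59418/277*1/585 = -6602/18005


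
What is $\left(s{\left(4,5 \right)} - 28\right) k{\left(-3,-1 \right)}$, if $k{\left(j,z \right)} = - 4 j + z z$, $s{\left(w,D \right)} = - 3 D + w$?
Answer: $-507$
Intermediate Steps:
$s{\left(w,D \right)} = w - 3 D$
$k{\left(j,z \right)} = z^{2} - 4 j$ ($k{\left(j,z \right)} = - 4 j + z^{2} = z^{2} - 4 j$)
$\left(s{\left(4,5 \right)} - 28\right) k{\left(-3,-1 \right)} = \left(\left(4 - 15\right) - 28\right) \left(\left(-1\right)^{2} - -12\right) = \left(\left(4 - 15\right) - 28\right) \left(1 + 12\right) = \left(-11 - 28\right) 13 = \left(-39\right) 13 = -507$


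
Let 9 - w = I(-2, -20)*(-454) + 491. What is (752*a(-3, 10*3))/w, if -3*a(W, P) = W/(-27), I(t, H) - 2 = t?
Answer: 376/6507 ≈ 0.057784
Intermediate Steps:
I(t, H) = 2 + t
w = -482 (w = 9 - ((2 - 2)*(-454) + 491) = 9 - (0*(-454) + 491) = 9 - (0 + 491) = 9 - 1*491 = 9 - 491 = -482)
a(W, P) = W/81 (a(W, P) = -W/(3*(-27)) = -W*(-1)/(3*27) = -(-1)*W/81 = W/81)
(752*a(-3, 10*3))/w = (752*((1/81)*(-3)))/(-482) = (752*(-1/27))*(-1/482) = -752/27*(-1/482) = 376/6507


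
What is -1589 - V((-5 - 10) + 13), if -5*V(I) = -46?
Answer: -7991/5 ≈ -1598.2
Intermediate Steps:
V(I) = 46/5 (V(I) = -1/5*(-46) = 46/5)
-1589 - V((-5 - 10) + 13) = -1589 - 1*46/5 = -1589 - 46/5 = -7991/5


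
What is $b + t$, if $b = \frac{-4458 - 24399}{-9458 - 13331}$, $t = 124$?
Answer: $\frac{2854693}{22789} \approx 125.27$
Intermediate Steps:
$b = \frac{28857}{22789}$ ($b = - \frac{28857}{-22789} = \left(-28857\right) \left(- \frac{1}{22789}\right) = \frac{28857}{22789} \approx 1.2663$)
$b + t = \frac{28857}{22789} + 124 = \frac{2854693}{22789}$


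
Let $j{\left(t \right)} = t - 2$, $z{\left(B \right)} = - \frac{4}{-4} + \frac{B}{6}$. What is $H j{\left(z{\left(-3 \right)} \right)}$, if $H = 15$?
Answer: $- \frac{45}{2} \approx -22.5$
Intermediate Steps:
$z{\left(B \right)} = 1 + \frac{B}{6}$ ($z{\left(B \right)} = \left(-4\right) \left(- \frac{1}{4}\right) + B \frac{1}{6} = 1 + \frac{B}{6}$)
$j{\left(t \right)} = -2 + t$ ($j{\left(t \right)} = t - 2 = -2 + t$)
$H j{\left(z{\left(-3 \right)} \right)} = 15 \left(-2 + \left(1 + \frac{1}{6} \left(-3\right)\right)\right) = 15 \left(-2 + \left(1 - \frac{1}{2}\right)\right) = 15 \left(-2 + \frac{1}{2}\right) = 15 \left(- \frac{3}{2}\right) = - \frac{45}{2}$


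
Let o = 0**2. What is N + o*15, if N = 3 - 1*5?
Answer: -2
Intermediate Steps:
o = 0
N = -2 (N = 3 - 5 = -2)
N + o*15 = -2 + 0*15 = -2 + 0 = -2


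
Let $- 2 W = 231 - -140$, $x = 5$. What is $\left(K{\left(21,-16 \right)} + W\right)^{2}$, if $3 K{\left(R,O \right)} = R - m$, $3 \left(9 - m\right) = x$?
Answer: $\frac{10608049}{324} \approx 32741.0$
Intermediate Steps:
$m = \frac{22}{3}$ ($m = 9 - \frac{5}{3} = \frac{22}{3} \approx 7.3333$)
$K{\left(R,O \right)} = - \frac{22}{9} + \frac{R}{3}$ ($K{\left(R,O \right)} = \frac{R - \frac{22}{3}}{3} = \frac{- \frac{22}{3} + R}{3} = - \frac{22}{9} + \frac{R}{3}$)
$W = - \frac{371}{2}$ ($W = - \frac{231 - -140}{2} = - \frac{231 + 140}{2} = \left(- \frac{1}{2}\right) 371 = - \frac{371}{2} \approx -185.5$)
$\left(K{\left(21,-16 \right)} + W\right)^{2} = \left(\left(- \frac{22}{9} + \frac{1}{3} \cdot 21\right) - \frac{371}{2}\right)^{2} = \left(\left(- \frac{22}{9} + 7\right) - \frac{371}{2}\right)^{2} = \left(\frac{41}{9} - \frac{371}{2}\right)^{2} = \left(- \frac{3257}{18}\right)^{2} = \frac{10608049}{324}$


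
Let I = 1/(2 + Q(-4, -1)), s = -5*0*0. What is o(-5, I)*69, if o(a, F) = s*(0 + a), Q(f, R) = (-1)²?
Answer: 0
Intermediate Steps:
Q(f, R) = 1
s = 0 (s = 0*0 = 0)
I = ⅓ (I = 1/(2 + 1) = 1/3 = ⅓ ≈ 0.33333)
o(a, F) = 0 (o(a, F) = 0*(0 + a) = 0*a = 0)
o(-5, I)*69 = 0*69 = 0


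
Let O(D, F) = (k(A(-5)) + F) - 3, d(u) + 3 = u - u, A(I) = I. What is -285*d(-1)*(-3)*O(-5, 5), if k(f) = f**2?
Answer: -69255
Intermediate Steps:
d(u) = -3 (d(u) = -3 + (u - u) = -3 + 0 = -3)
O(D, F) = 22 + F (O(D, F) = ((-5)**2 + F) - 3 = (25 + F) - 3 = 22 + F)
-285*d(-1)*(-3)*O(-5, 5) = -285*(-3*(-3))*(22 + 5) = -2565*27 = -285*243 = -69255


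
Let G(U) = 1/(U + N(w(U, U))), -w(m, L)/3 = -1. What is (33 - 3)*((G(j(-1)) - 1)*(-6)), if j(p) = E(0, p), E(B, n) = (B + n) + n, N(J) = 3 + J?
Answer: 135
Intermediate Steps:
w(m, L) = 3 (w(m, L) = -3*(-1) = 3)
E(B, n) = B + 2*n
j(p) = 2*p (j(p) = 0 + 2*p = 2*p)
G(U) = 1/(6 + U) (G(U) = 1/(U + (3 + 3)) = 1/(U + 6) = 1/(6 + U))
(33 - 3)*((G(j(-1)) - 1)*(-6)) = (33 - 3)*((1/(6 + 2*(-1)) - 1)*(-6)) = 30*((1/(6 - 2) - 1)*(-6)) = 30*((1/4 - 1)*(-6)) = 30*((¼ - 1)*(-6)) = 30*(-¾*(-6)) = 30*(9/2) = 135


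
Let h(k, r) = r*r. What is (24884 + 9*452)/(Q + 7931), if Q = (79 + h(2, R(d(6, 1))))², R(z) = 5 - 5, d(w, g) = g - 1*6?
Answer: 7238/3543 ≈ 2.0429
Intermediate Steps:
d(w, g) = -6 + g (d(w, g) = g - 6 = -6 + g)
R(z) = 0
h(k, r) = r²
Q = 6241 (Q = (79 + 0²)² = (79 + 0)² = 79² = 6241)
(24884 + 9*452)/(Q + 7931) = (24884 + 9*452)/(6241 + 7931) = (24884 + 4068)/14172 = 28952*(1/14172) = 7238/3543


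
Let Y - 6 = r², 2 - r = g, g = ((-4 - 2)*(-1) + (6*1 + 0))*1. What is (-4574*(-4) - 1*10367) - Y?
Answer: 7823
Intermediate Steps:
g = 12 (g = (-6*(-1) + (6 + 0))*1 = (6 + 6)*1 = 12*1 = 12)
r = -10 (r = 2 - 1*12 = 2 - 12 = -10)
Y = 106 (Y = 6 + (-10)² = 6 + 100 = 106)
(-4574*(-4) - 1*10367) - Y = (-4574*(-4) - 1*10367) - 1*106 = (18296 - 10367) - 106 = 7929 - 106 = 7823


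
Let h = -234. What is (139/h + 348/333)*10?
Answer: 19525/4329 ≈ 4.5103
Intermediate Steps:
(139/h + 348/333)*10 = (139/(-234) + 348/333)*10 = (139*(-1/234) + 348*(1/333))*10 = (-139/234 + 116/111)*10 = (3905/8658)*10 = 19525/4329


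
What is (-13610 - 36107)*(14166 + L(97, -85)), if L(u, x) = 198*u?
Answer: -1659155724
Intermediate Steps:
(-13610 - 36107)*(14166 + L(97, -85)) = (-13610 - 36107)*(14166 + 198*97) = -49717*(14166 + 19206) = -49717*33372 = -1659155724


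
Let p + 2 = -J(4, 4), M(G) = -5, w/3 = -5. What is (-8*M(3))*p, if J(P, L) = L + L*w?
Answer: 2160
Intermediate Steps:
w = -15 (w = 3*(-5) = -15)
J(P, L) = -14*L (J(P, L) = L + L*(-15) = L - 15*L = -14*L)
p = 54 (p = -2 - (-14)*4 = -2 - 1*(-56) = -2 + 56 = 54)
(-8*M(3))*p = -8*(-5)*54 = 40*54 = 2160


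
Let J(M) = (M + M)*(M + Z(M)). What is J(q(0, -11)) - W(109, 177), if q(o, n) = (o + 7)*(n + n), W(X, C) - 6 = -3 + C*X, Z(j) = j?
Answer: 75568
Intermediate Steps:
W(X, C) = 3 + C*X (W(X, C) = 6 + (-3 + C*X) = 3 + C*X)
q(o, n) = 2*n*(7 + o) (q(o, n) = (7 + o)*(2*n) = 2*n*(7 + o))
J(M) = 4*M² (J(M) = (M + M)*(M + M) = (2*M)*(2*M) = 4*M²)
J(q(0, -11)) - W(109, 177) = 4*(2*(-11)*(7 + 0))² - (3 + 177*109) = 4*(2*(-11)*7)² - (3 + 19293) = 4*(-154)² - 1*19296 = 4*23716 - 19296 = 94864 - 19296 = 75568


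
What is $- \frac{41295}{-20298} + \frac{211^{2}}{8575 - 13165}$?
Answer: $- \frac{3500702}{456705} \approx -7.6651$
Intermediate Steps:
$- \frac{41295}{-20298} + \frac{211^{2}}{8575 - 13165} = \left(-41295\right) \left(- \frac{1}{20298}\right) + \frac{44521}{-4590} = \frac{13765}{6766} + 44521 \left(- \frac{1}{4590}\right) = \frac{13765}{6766} - \frac{44521}{4590} = - \frac{3500702}{456705}$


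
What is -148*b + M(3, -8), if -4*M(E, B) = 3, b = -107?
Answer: 63341/4 ≈ 15835.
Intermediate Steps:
M(E, B) = -¾ (M(E, B) = -¼*3 = -¾)
-148*b + M(3, -8) = -148*(-107) - ¾ = 15836 - ¾ = 63341/4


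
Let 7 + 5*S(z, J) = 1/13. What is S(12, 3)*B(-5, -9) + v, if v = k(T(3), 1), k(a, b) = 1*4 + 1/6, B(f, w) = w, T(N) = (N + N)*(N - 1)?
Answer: 1297/78 ≈ 16.628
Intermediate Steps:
S(z, J) = -18/13 (S(z, J) = -7/5 + (⅕)/13 = -7/5 + (⅕)*(1/13) = -7/5 + 1/65 = -18/13)
T(N) = 2*N*(-1 + N) (T(N) = (2*N)*(-1 + N) = 2*N*(-1 + N))
k(a, b) = 25/6 (k(a, b) = 4 + ⅙ = 25/6)
v = 25/6 ≈ 4.1667
S(12, 3)*B(-5, -9) + v = -18/13*(-9) + 25/6 = 162/13 + 25/6 = 1297/78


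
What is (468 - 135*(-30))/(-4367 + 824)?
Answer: -1506/1181 ≈ -1.2752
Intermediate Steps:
(468 - 135*(-30))/(-4367 + 824) = (468 + 4050)/(-3543) = 4518*(-1/3543) = -1506/1181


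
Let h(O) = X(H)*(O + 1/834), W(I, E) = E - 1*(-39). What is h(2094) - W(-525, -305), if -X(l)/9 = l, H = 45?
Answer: -235689647/278 ≈ -8.4780e+5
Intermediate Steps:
X(l) = -9*l
W(I, E) = 39 + E (W(I, E) = E + 39 = 39 + E)
h(O) = -135/278 - 405*O (h(O) = (-9*45)*(O + 1/834) = -405*(O + 1/834) = -405*(1/834 + O) = -135/278 - 405*O)
h(2094) - W(-525, -305) = (-135/278 - 405*2094) - (39 - 305) = (-135/278 - 848070) - 1*(-266) = -235763595/278 + 266 = -235689647/278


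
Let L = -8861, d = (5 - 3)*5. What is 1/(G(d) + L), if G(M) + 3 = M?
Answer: -1/8854 ≈ -0.00011294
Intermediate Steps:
d = 10 (d = 2*5 = 10)
G(M) = -3 + M
1/(G(d) + L) = 1/((-3 + 10) - 8861) = 1/(7 - 8861) = 1/(-8854) = -1/8854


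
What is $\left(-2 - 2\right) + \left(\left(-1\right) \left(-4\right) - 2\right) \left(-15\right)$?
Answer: $-34$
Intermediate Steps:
$\left(-2 - 2\right) + \left(\left(-1\right) \left(-4\right) - 2\right) \left(-15\right) = -4 + \left(4 - 2\right) \left(-15\right) = -4 + 2 \left(-15\right) = -4 - 30 = -34$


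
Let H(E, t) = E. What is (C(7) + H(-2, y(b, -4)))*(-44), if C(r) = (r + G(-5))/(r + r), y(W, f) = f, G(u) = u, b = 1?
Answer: 572/7 ≈ 81.714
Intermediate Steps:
C(r) = (-5 + r)/(2*r) (C(r) = (r - 5)/(r + r) = (-5 + r)/((2*r)) = (-5 + r)*(1/(2*r)) = (-5 + r)/(2*r))
(C(7) + H(-2, y(b, -4)))*(-44) = ((½)*(-5 + 7)/7 - 2)*(-44) = ((½)*(⅐)*2 - 2)*(-44) = (⅐ - 2)*(-44) = -13/7*(-44) = 572/7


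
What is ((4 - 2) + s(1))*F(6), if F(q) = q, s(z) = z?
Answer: 18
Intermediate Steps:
((4 - 2) + s(1))*F(6) = ((4 - 2) + 1)*6 = (2 + 1)*6 = 3*6 = 18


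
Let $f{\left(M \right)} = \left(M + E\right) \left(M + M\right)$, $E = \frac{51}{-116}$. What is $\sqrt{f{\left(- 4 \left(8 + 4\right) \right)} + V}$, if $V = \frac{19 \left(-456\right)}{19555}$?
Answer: $\frac{4 \sqrt{93459305481330}}{567095} \approx 68.189$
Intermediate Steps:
$E = - \frac{51}{116}$ ($E = 51 \left(- \frac{1}{116}\right) = - \frac{51}{116} \approx -0.43966$)
$f{\left(M \right)} = 2 M \left(- \frac{51}{116} + M\right)$ ($f{\left(M \right)} = \left(M - \frac{51}{116}\right) \left(M + M\right) = \left(- \frac{51}{116} + M\right) 2 M = 2 M \left(- \frac{51}{116} + M\right)$)
$V = - \frac{8664}{19555}$ ($V = \left(-8664\right) \frac{1}{19555} = - \frac{8664}{19555} \approx -0.44306$)
$\sqrt{f{\left(- 4 \left(8 + 4\right) \right)} + V} = \sqrt{\frac{- 4 \left(8 + 4\right) \left(-51 + 116 \left(- 4 \left(8 + 4\right)\right)\right)}{58} - \frac{8664}{19555}} = \sqrt{\frac{\left(-4\right) 12 \left(-51 + 116 \left(\left(-4\right) 12\right)\right)}{58} - \frac{8664}{19555}} = \sqrt{\frac{1}{58} \left(-48\right) \left(-51 + 116 \left(-48\right)\right) - \frac{8664}{19555}} = \sqrt{\frac{1}{58} \left(-48\right) \left(-51 - 5568\right) - \frac{8664}{19555}} = \sqrt{\frac{1}{58} \left(-48\right) \left(-5619\right) - \frac{8664}{19555}} = \sqrt{\frac{134856}{29} - \frac{8664}{19555}} = \sqrt{\frac{2636857824}{567095}} = \frac{4 \sqrt{93459305481330}}{567095}$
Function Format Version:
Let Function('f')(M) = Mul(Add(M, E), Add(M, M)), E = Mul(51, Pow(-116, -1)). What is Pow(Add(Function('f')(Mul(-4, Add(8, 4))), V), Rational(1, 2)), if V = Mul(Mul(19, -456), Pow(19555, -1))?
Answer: Mul(Rational(4, 567095), Pow(93459305481330, Rational(1, 2))) ≈ 68.189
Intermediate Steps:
E = Rational(-51, 116) (E = Mul(51, Rational(-1, 116)) = Rational(-51, 116) ≈ -0.43966)
Function('f')(M) = Mul(2, M, Add(Rational(-51, 116), M)) (Function('f')(M) = Mul(Add(M, Rational(-51, 116)), Add(M, M)) = Mul(Add(Rational(-51, 116), M), Mul(2, M)) = Mul(2, M, Add(Rational(-51, 116), M)))
V = Rational(-8664, 19555) (V = Mul(-8664, Rational(1, 19555)) = Rational(-8664, 19555) ≈ -0.44306)
Pow(Add(Function('f')(Mul(-4, Add(8, 4))), V), Rational(1, 2)) = Pow(Add(Mul(Rational(1, 58), Mul(-4, Add(8, 4)), Add(-51, Mul(116, Mul(-4, Add(8, 4))))), Rational(-8664, 19555)), Rational(1, 2)) = Pow(Add(Mul(Rational(1, 58), Mul(-4, 12), Add(-51, Mul(116, Mul(-4, 12)))), Rational(-8664, 19555)), Rational(1, 2)) = Pow(Add(Mul(Rational(1, 58), -48, Add(-51, Mul(116, -48))), Rational(-8664, 19555)), Rational(1, 2)) = Pow(Add(Mul(Rational(1, 58), -48, Add(-51, -5568)), Rational(-8664, 19555)), Rational(1, 2)) = Pow(Add(Mul(Rational(1, 58), -48, -5619), Rational(-8664, 19555)), Rational(1, 2)) = Pow(Add(Rational(134856, 29), Rational(-8664, 19555)), Rational(1, 2)) = Pow(Rational(2636857824, 567095), Rational(1, 2)) = Mul(Rational(4, 567095), Pow(93459305481330, Rational(1, 2)))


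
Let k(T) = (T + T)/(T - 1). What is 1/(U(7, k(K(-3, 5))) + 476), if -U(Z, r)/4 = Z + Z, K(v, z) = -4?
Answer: 1/420 ≈ 0.0023810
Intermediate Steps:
k(T) = 2*T/(-1 + T) (k(T) = (2*T)/(-1 + T) = 2*T/(-1 + T))
U(Z, r) = -8*Z (U(Z, r) = -4*(Z + Z) = -8*Z)
1/(U(7, k(K(-3, 5))) + 476) = 1/(-8*7 + 476) = 1/(-56 + 476) = 1/420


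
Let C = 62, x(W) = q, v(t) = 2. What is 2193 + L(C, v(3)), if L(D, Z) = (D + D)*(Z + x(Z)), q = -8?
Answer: 1449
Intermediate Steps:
x(W) = -8
L(D, Z) = 2*D*(-8 + Z) (L(D, Z) = (D + D)*(Z - 8) = (2*D)*(-8 + Z) = 2*D*(-8 + Z))
2193 + L(C, v(3)) = 2193 + 2*62*(-8 + 2) = 2193 + 2*62*(-6) = 2193 - 744 = 1449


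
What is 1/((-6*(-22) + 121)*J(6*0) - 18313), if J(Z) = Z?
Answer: -1/18313 ≈ -5.4606e-5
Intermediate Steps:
1/((-6*(-22) + 121)*J(6*0) - 18313) = 1/((-6*(-22) + 121)*(6*0) - 18313) = 1/((132 + 121)*0 - 18313) = 1/(253*0 - 18313) = 1/(0 - 18313) = 1/(-18313) = -1/18313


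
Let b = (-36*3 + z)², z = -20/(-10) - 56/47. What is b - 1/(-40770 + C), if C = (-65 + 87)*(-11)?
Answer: 1040943783537/90595508 ≈ 11490.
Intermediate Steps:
C = -242 (C = 22*(-11) = -242)
z = 38/47 (z = -20*(-⅒) - 56*1/47 = 2 - 56/47 = 38/47 ≈ 0.80851)
b = 25381444/2209 (b = (-36*3 + 38/47)² = (-108 + 38/47)² = (-5038/47)² = 25381444/2209 ≈ 11490.)
b - 1/(-40770 + C) = 25381444/2209 - 1/(-40770 - 242) = 25381444/2209 - 1/(-41012) = 25381444/2209 - 1*(-1/41012) = 25381444/2209 + 1/41012 = 1040943783537/90595508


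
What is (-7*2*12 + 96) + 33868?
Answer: 33796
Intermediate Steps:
(-7*2*12 + 96) + 33868 = (-14*12 + 96) + 33868 = (-168 + 96) + 33868 = -72 + 33868 = 33796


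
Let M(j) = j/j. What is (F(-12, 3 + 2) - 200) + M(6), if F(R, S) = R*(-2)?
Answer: -175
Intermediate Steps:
F(R, S) = -2*R
M(j) = 1
(F(-12, 3 + 2) - 200) + M(6) = (-2*(-12) - 200) + 1 = (24 - 200) + 1 = -176 + 1 = -175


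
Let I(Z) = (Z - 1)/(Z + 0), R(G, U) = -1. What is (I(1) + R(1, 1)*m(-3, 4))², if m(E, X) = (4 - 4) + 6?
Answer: 36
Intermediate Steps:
m(E, X) = 6 (m(E, X) = 0 + 6 = 6)
I(Z) = (-1 + Z)/Z
(I(1) + R(1, 1)*m(-3, 4))² = ((-1 + 1)/1 - 1*6)² = (1*0 - 6)² = (0 - 6)² = (-6)² = 36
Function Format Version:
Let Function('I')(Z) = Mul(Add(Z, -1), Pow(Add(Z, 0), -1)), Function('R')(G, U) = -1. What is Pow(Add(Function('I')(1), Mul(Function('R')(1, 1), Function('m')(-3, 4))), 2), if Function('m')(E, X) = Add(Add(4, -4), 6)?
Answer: 36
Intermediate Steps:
Function('m')(E, X) = 6 (Function('m')(E, X) = Add(0, 6) = 6)
Function('I')(Z) = Mul(Pow(Z, -1), Add(-1, Z)) (Function('I')(Z) = Mul(Add(-1, Z), Pow(Z, -1)) = Mul(Pow(Z, -1), Add(-1, Z)))
Pow(Add(Function('I')(1), Mul(Function('R')(1, 1), Function('m')(-3, 4))), 2) = Pow(Add(Mul(Pow(1, -1), Add(-1, 1)), Mul(-1, 6)), 2) = Pow(Add(Mul(1, 0), -6), 2) = Pow(Add(0, -6), 2) = Pow(-6, 2) = 36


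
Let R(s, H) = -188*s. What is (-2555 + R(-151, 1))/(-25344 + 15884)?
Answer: -25833/9460 ≈ -2.7308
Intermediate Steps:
(-2555 + R(-151, 1))/(-25344 + 15884) = (-2555 - 188*(-151))/(-25344 + 15884) = (-2555 + 28388)/(-9460) = 25833*(-1/9460) = -25833/9460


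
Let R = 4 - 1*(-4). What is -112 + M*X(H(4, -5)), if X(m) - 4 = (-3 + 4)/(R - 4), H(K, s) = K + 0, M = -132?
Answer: -673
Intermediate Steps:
R = 8 (R = 4 + 4 = 8)
H(K, s) = K
X(m) = 17/4 (X(m) = 4 + (-3 + 4)/(8 - 4) = 4 + 1/4 = 17/4)
-112 + M*X(H(4, -5)) = -112 - 132*17/4 = -112 - 561 = -673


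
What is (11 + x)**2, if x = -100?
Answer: 7921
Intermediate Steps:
(11 + x)**2 = (11 - 100)**2 = (-89)**2 = 7921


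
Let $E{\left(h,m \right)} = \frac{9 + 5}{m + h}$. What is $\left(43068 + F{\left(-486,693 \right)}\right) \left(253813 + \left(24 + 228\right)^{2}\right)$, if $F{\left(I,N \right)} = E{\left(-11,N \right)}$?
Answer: $\frac{423652667165}{31} \approx 1.3666 \cdot 10^{10}$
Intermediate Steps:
$E{\left(h,m \right)} = \frac{14}{h + m}$
$F{\left(I,N \right)} = \frac{14}{-11 + N}$
$\left(43068 + F{\left(-486,693 \right)}\right) \left(253813 + \left(24 + 228\right)^{2}\right) = \left(43068 + \frac{14}{-11 + 693}\right) \left(253813 + \left(24 + 228\right)^{2}\right) = \left(43068 + \frac{14}{682}\right) \left(253813 + 252^{2}\right) = \left(43068 + 14 \cdot \frac{1}{682}\right) \left(253813 + 63504\right) = \left(43068 + \frac{7}{341}\right) 317317 = \frac{14686195}{341} \cdot 317317 = \frac{423652667165}{31}$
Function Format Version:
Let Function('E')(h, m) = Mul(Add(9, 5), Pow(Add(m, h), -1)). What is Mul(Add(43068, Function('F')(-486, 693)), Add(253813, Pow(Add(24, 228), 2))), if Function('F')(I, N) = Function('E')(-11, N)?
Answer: Rational(423652667165, 31) ≈ 1.3666e+10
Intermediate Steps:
Function('E')(h, m) = Mul(14, Pow(Add(h, m), -1))
Function('F')(I, N) = Mul(14, Pow(Add(-11, N), -1))
Mul(Add(43068, Function('F')(-486, 693)), Add(253813, Pow(Add(24, 228), 2))) = Mul(Add(43068, Mul(14, Pow(Add(-11, 693), -1))), Add(253813, Pow(Add(24, 228), 2))) = Mul(Add(43068, Mul(14, Pow(682, -1))), Add(253813, Pow(252, 2))) = Mul(Add(43068, Mul(14, Rational(1, 682))), Add(253813, 63504)) = Mul(Add(43068, Rational(7, 341)), 317317) = Mul(Rational(14686195, 341), 317317) = Rational(423652667165, 31)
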